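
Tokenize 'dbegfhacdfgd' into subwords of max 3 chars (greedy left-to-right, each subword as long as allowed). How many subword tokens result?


'dbegfhacdfgd' has 12 characters.
Chunking with max size 3:
  Chunk 1: 'dbe' (positions 0-2)
  Chunk 2: 'gfh' (positions 3-5)
  Chunk 3: 'acd' (positions 6-8)
  Chunk 4: 'fgd' (positions 9-11)
Total chunks: ceil(12 / 3) = 4

4


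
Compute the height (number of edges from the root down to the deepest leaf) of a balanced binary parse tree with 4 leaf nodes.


In a balanced binary tree with n leaves the deepest leaf is ceil(log2(n)) edges below the root.
log2(4) = 2.0000
ceil(2.0000) = 2
height (edges) = 2

2


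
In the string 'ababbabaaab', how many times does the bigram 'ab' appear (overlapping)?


Scanning 'ababbabaaab' for bigram 'ab':
  Position 0: 'ab' -> MATCH
  Position 1: 'ba' -> no
  Position 2: 'ab' -> MATCH
  Position 3: 'bb' -> no
  Position 4: 'ba' -> no
  Position 5: 'ab' -> MATCH
  Position 6: 'ba' -> no
  Position 7: 'aa' -> no
  Position 8: 'aa' -> no
  Position 9: 'ab' -> MATCH
Total matches: 4

4


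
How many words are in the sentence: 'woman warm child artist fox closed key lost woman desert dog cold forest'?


Counting words by splitting on spaces:
  Word 1: 'woman'
  Word 2: 'warm'
  Word 3: 'child'
  Word 4: 'artist'
  Word 5: 'fox'
  Word 6: 'closed'
  Word 7: 'key'
  Word 8: 'lost'
  Word 9: 'woman'
  Word 10: 'desert'
  Word 11: 'dog'
  Word 12: 'cold'
  Word 13: 'forest'
Total words: 13

13


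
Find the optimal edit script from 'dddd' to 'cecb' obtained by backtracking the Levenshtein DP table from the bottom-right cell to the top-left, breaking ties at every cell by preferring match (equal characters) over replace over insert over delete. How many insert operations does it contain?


Edit distance = 4. Backtracking from cell (4, 4) with preference match > replace > insert > delete,
then listing the resulting alignment 'dddd' -> 'cecb' left to right:
  Step 1: replace d->c
  Step 2: replace d->e
  Step 3: replace d->c
  Step 4: replace d->b
Total insertions: 0

0


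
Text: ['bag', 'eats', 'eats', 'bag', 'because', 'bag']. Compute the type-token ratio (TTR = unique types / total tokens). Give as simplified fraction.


Tokens: 6
Unique types: ('bag', 'because', 'eats') = 3
TTR = 3/6
Simplify: divide both by 3 -> 1/2
TTR = 1/2

1/2


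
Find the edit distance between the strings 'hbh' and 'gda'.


Building DP table for s1='hbh' (len 3) and s2='gda' (len 3):
       g  d  a
    0  1  2  3
  h 1  1  2  3
  b 2  2  2  3
  h 3  3  3  3
Edit distance = dp[3][3] = 3

3


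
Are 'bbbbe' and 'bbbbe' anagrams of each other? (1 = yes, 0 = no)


Sort characters of 'bbbbe': 'bbbbe'
Sort characters of 'bbbbe': 'bbbbe'
Sorted forms match -> they ARE anagrams
Result: 1

1


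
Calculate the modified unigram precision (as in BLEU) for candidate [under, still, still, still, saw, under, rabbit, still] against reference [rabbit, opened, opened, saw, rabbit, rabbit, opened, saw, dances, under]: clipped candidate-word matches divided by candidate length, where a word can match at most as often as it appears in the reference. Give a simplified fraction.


Reference word counts: {'dances': 1, 'opened': 3, 'rabbit': 3, 'saw': 2, 'under': 1}
Checking each candidate word (with clipping):
  'under' -> in reference (ref count 1, used 1/1) -> match (matches: 1)
  'still' -> not in reference -> no match (matches: 1)
  'still' -> not in reference -> no match (matches: 1)
  'still' -> not in reference -> no match (matches: 1)
  'saw' -> in reference (ref count 2, used 1/2) -> match (matches: 2)
  'under' -> ref count 1 already used up (1/1) -> clipped, no match (matches: 2)
  'rabbit' -> in reference (ref count 3, used 1/3) -> match (matches: 3)
  'still' -> not in reference -> no match (matches: 3)
Clipped matches: 3, Candidate length: 8
Precision = 3/8

3/8


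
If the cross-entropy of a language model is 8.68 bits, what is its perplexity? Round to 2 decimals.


Perplexity formula: PP = 2^H
H = 8.68
PP = 2^8.68
Decompose: 2^8.68 = 2^8 * 2^0.68
2^8 = 256, 2^0.68 ~ 1.6021398
PP ~ 256 * 1.6021398 = 410.1477888
Rounded to 2 decimals: 410.15

410.15


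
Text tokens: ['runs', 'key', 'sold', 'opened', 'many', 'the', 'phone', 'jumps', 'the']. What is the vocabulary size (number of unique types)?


Listing all tokens and tracking unique types:
  Token 1: 'runs' -> NEW (unique so far: 1)
  Token 2: 'key' -> NEW (unique so far: 2)
  Token 3: 'sold' -> NEW (unique so far: 3)
  Token 4: 'opened' -> NEW (unique so far: 4)
  Token 5: 'many' -> NEW (unique so far: 5)
  Token 6: 'the' -> NEW (unique so far: 6)
  Token 7: 'phone' -> NEW (unique so far: 7)
  Token 8: 'jumps' -> NEW (unique so far: 8)
  Token 9: 'the' -> duplicate (unique so far: 8)
Unique types: ('jumps', 'key', 'many', 'opened', 'phone', 'runs', 'sold', 'the')
Vocabulary size: 8

8


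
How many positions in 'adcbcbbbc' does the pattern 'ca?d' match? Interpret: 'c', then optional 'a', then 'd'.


Pattern: ca?d means 'c', then optional 'a', then 'd'.
Scanning 'adcbcbbbc' position-by-position:
  Pos 0: window 'adc' -> no
  Pos 1: window 'dcb' -> no
  Pos 2: window 'cbc' -> no
  Pos 3: window 'bcb' -> no
  Pos 4: window 'cbb' -> no
  Pos 5: window 'bbb' -> no
  Pos 6: window 'bbc' -> no
  Pos 7: window 'bc' -> no
  Pos 8: window 'c' -> no
Total matches: 0

0


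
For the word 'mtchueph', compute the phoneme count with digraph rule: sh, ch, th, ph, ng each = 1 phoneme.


Parsing 'mtchueph' greedily, digraphs first:
  'm' -> consonant phoneme (phonemes so far: 1)
  't' -> consonant phoneme (phonemes so far: 2)
  'ch' -> digraph (1 consonant phoneme) (phonemes so far: 3)
  'u' -> vowel phoneme (phonemes so far: 4)
  'e' -> vowel phoneme (phonemes so far: 5)
  'ph' -> digraph (1 consonant phoneme) (phonemes so far: 6)
Total phonemes: 6

6


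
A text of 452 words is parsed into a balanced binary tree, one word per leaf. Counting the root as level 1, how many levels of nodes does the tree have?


In a balanced binary tree with n leaves the deepest leaf is ceil(log2(n)) edges below the root,
so counting node levels inclusive of root and leaves gives ceil(log2(n)) + 1 levels.
log2(452) = 8.8202
ceil(8.8202) = 9
levels = 9 + 1 = 10

10


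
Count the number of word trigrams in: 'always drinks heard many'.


Word trigrams from [4] words:
  Trigram 1: (always drinks heard)
  Trigram 2: (drinks heard many)
Total word trigrams: 4 - 2 = 2

2


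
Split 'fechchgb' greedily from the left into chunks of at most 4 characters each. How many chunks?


'fechchgb' has 8 characters.
Chunking with max size 4:
  Chunk 1: 'fech' (positions 0-3)
  Chunk 2: 'chgb' (positions 4-7)
Total chunks: ceil(8 / 4) = 2

2


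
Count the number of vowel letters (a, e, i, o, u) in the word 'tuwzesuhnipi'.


Scanning each character of 'tuwzesuhnipi':
  Position 1: 't' -> consonant (running count: 0)
  Position 2: 'u' -> vowel (running count: 1)
  Position 3: 'w' -> consonant (running count: 1)
  Position 4: 'z' -> consonant (running count: 1)
  Position 5: 'e' -> vowel (running count: 2)
  Position 6: 's' -> consonant (running count: 2)
  Position 7: 'u' -> vowel (running count: 3)
  Position 8: 'h' -> consonant (running count: 3)
  Position 9: 'n' -> consonant (running count: 3)
  Position 10: 'i' -> vowel (running count: 4)
  Position 11: 'p' -> consonant (running count: 4)
  Position 12: 'i' -> vowel (running count: 5)
Total vowels: 5

5


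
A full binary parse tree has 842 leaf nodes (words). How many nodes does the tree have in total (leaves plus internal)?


Leaf nodes (terminals): 842
Internal nodes = n - 1 = 842 - 1 = 841
Total = leaves + internal = 842 + 841 = 1683

1683


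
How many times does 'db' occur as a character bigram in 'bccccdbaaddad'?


Scanning 'bccccdbaaddad' for bigram 'db':
  Position 0: 'bc' -> no
  Position 1: 'cc' -> no
  Position 2: 'cc' -> no
  Position 3: 'cc' -> no
  Position 4: 'cd' -> no
  Position 5: 'db' -> MATCH
  Position 6: 'ba' -> no
  Position 7: 'aa' -> no
  Position 8: 'ad' -> no
  Position 9: 'dd' -> no
  Position 10: 'da' -> no
  Position 11: 'ad' -> no
Total matches: 1

1


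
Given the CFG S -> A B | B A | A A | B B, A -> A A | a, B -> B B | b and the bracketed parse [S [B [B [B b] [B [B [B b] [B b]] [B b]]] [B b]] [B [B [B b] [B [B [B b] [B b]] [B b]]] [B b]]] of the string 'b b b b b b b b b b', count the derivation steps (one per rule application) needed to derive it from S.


Every bracketed nonterminal node [X ...] in the tree is produced by exactly one rule application.
Reading the tree off as a leftmost derivation:
  Step 1: S  =>  B B   (applied S -> B B)
  Step 2: B B  =>  B B B   (applied B -> B B)
  Step 3: B B B  =>  B B B B   (applied B -> B B)
  Step 4: B B B B  =>  b B B B   (applied B -> b)
  Step 5: b B B B  =>  b B B B B   (applied B -> B B)
  Step 6: b B B B B  =>  b B B B B B   (applied B -> B B)
  Step 7: b B B B B B  =>  b b B B B B   (applied B -> b)
  Step 8: b b B B B B  =>  b b b B B B   (applied B -> b)
  Step 9: b b b B B B  =>  b b b b B B   (applied B -> b)
  Step 10: b b b b B B  =>  b b b b b B   (applied B -> b)
  Step 11: b b b b b B  =>  b b b b b B B   (applied B -> B B)
  Step 12: b b b b b B B  =>  b b b b b B B B   (applied B -> B B)
  Step 13: b b b b b B B B  =>  b b b b b b B B   (applied B -> b)
  Step 14: b b b b b b B B  =>  b b b b b b B B B   (applied B -> B B)
  Step 15: b b b b b b B B B  =>  b b b b b b B B B B   (applied B -> B B)
  Step 16: b b b b b b B B B B  =>  b b b b b b b B B B   (applied B -> b)
  Step 17: b b b b b b b B B B  =>  b b b b b b b b B B   (applied B -> b)
  Step 18: b b b b b b b b B B  =>  b b b b b b b b b B   (applied B -> b)
  Step 19: b b b b b b b b b B  =>  b b b b b b b b b b   (applied B -> b)
Final yield: b b b b b b b b b b
Total rewrite steps: 19

19


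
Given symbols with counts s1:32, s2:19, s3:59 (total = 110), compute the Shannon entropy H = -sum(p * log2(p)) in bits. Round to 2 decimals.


Computing entropy H = -sum(p_i * log2(p_i)):
  s1: p = 32/110 = 0.2909, -p*log2(p) = 0.5182
  s2: p = 19/110 = 0.1727, -p*log2(p) = 0.4376
  s3: p = 59/110 = 0.5364, -p*log2(p) = 0.4820
H = sum of terms = 1.4378
Rounded to 2 decimals: 1.44

1.44


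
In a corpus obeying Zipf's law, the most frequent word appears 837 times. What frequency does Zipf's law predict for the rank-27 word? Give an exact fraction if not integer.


Zipf's law: freq(rank) = f1 / rank
f1 = 837, rank = 27
freq = 837 / 27
= 31

31


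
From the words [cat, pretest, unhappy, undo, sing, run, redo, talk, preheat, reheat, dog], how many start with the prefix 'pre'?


Checking each word for prefix 'pre':
  'cat' -> no (count: 0)
  'pretest' -> YES, starts with 'pre' (count: 1)
  'unhappy' -> no (count: 1)
  'undo' -> no (count: 1)
  'sing' -> no (count: 1)
  'run' -> no (count: 1)
  'redo' -> no (count: 1)
  'talk' -> no (count: 1)
  'preheat' -> YES, starts with 'pre' (count: 2)
  'reheat' -> no (count: 2)
  'dog' -> no (count: 2)
Total with prefix 'pre': 2

2


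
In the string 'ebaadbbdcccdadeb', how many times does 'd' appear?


Scanning 'ebaadbbdcccdadeb' for 'd':
  Position 4: 'd' -> MATCH (count: 1)
  Position 7: 'd' -> MATCH (count: 2)
  Position 11: 'd' -> MATCH (count: 3)
  Position 13: 'd' -> MATCH (count: 4)
Total occurrences of 'd': 4

4


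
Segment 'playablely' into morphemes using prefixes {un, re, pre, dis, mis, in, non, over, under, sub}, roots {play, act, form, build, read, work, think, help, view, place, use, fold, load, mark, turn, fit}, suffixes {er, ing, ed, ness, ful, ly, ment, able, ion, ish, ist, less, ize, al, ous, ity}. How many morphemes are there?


Segmenting 'playablely' against the inventory:
  'play' -> root (morpheme 1)
  'able' -> suffix (morpheme 2)
  'ly' -> suffix (morpheme 3)
Total morphemes: 3

3


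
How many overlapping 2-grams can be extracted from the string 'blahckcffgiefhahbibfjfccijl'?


String 'blahckcffgiefhahbibfjfccijl' has length L = 27.
Number of overlapping n-grams = L - n + 1
Substituting: 27 - 2 + 1 = 26

26


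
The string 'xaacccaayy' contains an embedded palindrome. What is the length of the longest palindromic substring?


Scanning 'xaacccaayy' for palindromic substrings.
Substring at positions 1-7: 'aacccaa'.
Check: reverse('aacccaa') = 'aacccaa' -> palindrome confirmed.
Neighbouring characters ('x' / 'y') break symmetry, so it cannot extend further.
No longer palindromic substring exists; longest length = 7

7


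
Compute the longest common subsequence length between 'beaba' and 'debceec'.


DP table for LCS of 'beaba' and 'debceec':
       d  e  b  c  e  e  c
    0  0  0  0  0  0  0  0
  b 0  0  0  1  1  1  1  1
  e 0  0  1  1  1  2  2  2
  a 0  0  1  1  1  2  2  2
  b 0  0  1  2  2  2  2  2
  a 0  0  1  2  2  2  2  2
LCS: 'be'
LCS length = 2

2


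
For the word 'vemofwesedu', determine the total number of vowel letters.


Scanning each character of 'vemofwesedu':
  Position 1: 'v' -> consonant (running count: 0)
  Position 2: 'e' -> vowel (running count: 1)
  Position 3: 'm' -> consonant (running count: 1)
  Position 4: 'o' -> vowel (running count: 2)
  Position 5: 'f' -> consonant (running count: 2)
  Position 6: 'w' -> consonant (running count: 2)
  Position 7: 'e' -> vowel (running count: 3)
  Position 8: 's' -> consonant (running count: 3)
  Position 9: 'e' -> vowel (running count: 4)
  Position 10: 'd' -> consonant (running count: 4)
  Position 11: 'u' -> vowel (running count: 5)
Total vowels: 5

5


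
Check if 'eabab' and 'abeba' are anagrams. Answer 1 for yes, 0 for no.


Sort characters of 'eabab': 'aabbe'
Sort characters of 'abeba': 'aabbe'
Sorted forms match -> they ARE anagrams
Result: 1

1


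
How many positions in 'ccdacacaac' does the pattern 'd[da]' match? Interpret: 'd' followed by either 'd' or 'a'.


Pattern: d[da] means 'd' followed by either 'd' or 'a'.
Scanning 'ccdacacaac' position-by-position:
  Pos 0: window 'cc' -> no
  Pos 1: window 'cd' -> no
  Pos 2: window 'da' -> MATCH
  Pos 3: window 'ac' -> no
  Pos 4: window 'ca' -> no
  Pos 5: window 'ac' -> no
  Pos 6: window 'ca' -> no
  Pos 7: window 'aa' -> no
  Pos 8: window 'ac' -> no
  Pos 9: window 'c' -> no
Total matches: 1

1


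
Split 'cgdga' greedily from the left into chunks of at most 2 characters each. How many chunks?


'cgdga' has 5 characters.
Chunking with max size 2:
  Chunk 1: 'cg' (positions 0-1)
  Chunk 2: 'dg' (positions 2-3)
  Chunk 3: 'a' (positions 4-4)
Total chunks: ceil(5 / 2) = 3

3


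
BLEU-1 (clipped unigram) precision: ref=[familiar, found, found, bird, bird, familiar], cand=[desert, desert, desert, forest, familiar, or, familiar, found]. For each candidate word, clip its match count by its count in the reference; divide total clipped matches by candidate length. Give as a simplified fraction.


Reference word counts: {'bird': 2, 'familiar': 2, 'found': 2}
Checking each candidate word (with clipping):
  'desert' -> not in reference -> no match (matches: 0)
  'desert' -> not in reference -> no match (matches: 0)
  'desert' -> not in reference -> no match (matches: 0)
  'forest' -> not in reference -> no match (matches: 0)
  'familiar' -> in reference (ref count 2, used 1/2) -> match (matches: 1)
  'or' -> not in reference -> no match (matches: 1)
  'familiar' -> in reference (ref count 2, used 2/2) -> match (matches: 2)
  'found' -> in reference (ref count 2, used 1/2) -> match (matches: 3)
Clipped matches: 3, Candidate length: 8
Precision = 3/8

3/8


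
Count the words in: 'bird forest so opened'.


Counting words by splitting on spaces:
  Word 1: 'bird'
  Word 2: 'forest'
  Word 3: 'so'
  Word 4: 'opened'
Total words: 4

4


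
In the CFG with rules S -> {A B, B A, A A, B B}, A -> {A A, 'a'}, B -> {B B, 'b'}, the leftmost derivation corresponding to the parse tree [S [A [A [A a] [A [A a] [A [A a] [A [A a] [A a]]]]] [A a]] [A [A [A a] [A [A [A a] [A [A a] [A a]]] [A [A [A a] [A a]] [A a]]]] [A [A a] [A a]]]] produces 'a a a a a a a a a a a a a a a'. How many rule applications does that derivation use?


Every bracketed nonterminal node [X ...] in the tree is produced by exactly one rule application.
Reading the tree off as a leftmost derivation:
  Step 1: S  =>  A A   (applied S -> A A)
  Step 2: A A  =>  A A A   (applied A -> A A)
  Step 3: A A A  =>  A A A A   (applied A -> A A)
  Step 4: A A A A  =>  a A A A   (applied A -> a)
  Step 5: a A A A  =>  a A A A A   (applied A -> A A)
  Step 6: a A A A A  =>  a a A A A   (applied A -> a)
  Step 7: a a A A A  =>  a a A A A A   (applied A -> A A)
  Step 8: a a A A A A  =>  a a a A A A   (applied A -> a)
  Step 9: a a a A A A  =>  a a a A A A A   (applied A -> A A)
  Step 10: a a a A A A A  =>  a a a a A A A   (applied A -> a)
  Step 11: a a a a A A A  =>  a a a a a A A   (applied A -> a)
  Step 12: a a a a a A A  =>  a a a a a a A   (applied A -> a)
  Step 13: a a a a a a A  =>  a a a a a a A A   (applied A -> A A)
  Step 14: a a a a a a A A  =>  a a a a a a A A A   (applied A -> A A)
  Step 15: a a a a a a A A A  =>  a a a a a a a A A   (applied A -> a)
  Step 16: a a a a a a a A A  =>  a a a a a a a A A A   (applied A -> A A)
  Step 17: a a a a a a a A A A  =>  a a a a a a a A A A A   (applied A -> A A)
  Step 18: a a a a a a a A A A A  =>  a a a a a a a a A A A   (applied A -> a)
  Step 19: a a a a a a a a A A A  =>  a a a a a a a a A A A A   (applied A -> A A)
  Step 20: a a a a a a a a A A A A  =>  a a a a a a a a a A A A   (applied A -> a)
  Step 21: a a a a a a a a a A A A  =>  a a a a a a a a a a A A   (applied A -> a)
  Step 22: a a a a a a a a a a A A  =>  a a a a a a a a a a A A A   (applied A -> A A)
  Step 23: a a a a a a a a a a A A A  =>  a a a a a a a a a a A A A A   (applied A -> A A)
  Step 24: a a a a a a a a a a A A A A  =>  a a a a a a a a a a a A A A   (applied A -> a)
  Step 25: a a a a a a a a a a a A A A  =>  a a a a a a a a a a a a A A   (applied A -> a)
  Step 26: a a a a a a a a a a a a A A  =>  a a a a a a a a a a a a a A   (applied A -> a)
  Step 27: a a a a a a a a a a a a a A  =>  a a a a a a a a a a a a a A A   (applied A -> A A)
  Step 28: a a a a a a a a a a a a a A A  =>  a a a a a a a a a a a a a a A   (applied A -> a)
  Step 29: a a a a a a a a a a a a a a A  =>  a a a a a a a a a a a a a a a   (applied A -> a)
Final yield: a a a a a a a a a a a a a a a
Total rewrite steps: 29

29


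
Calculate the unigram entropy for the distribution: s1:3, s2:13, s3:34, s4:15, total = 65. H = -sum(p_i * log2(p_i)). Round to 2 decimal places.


Computing entropy H = -sum(p_i * log2(p_i)):
  s1: p = 3/65 = 0.0462, -p*log2(p) = 0.2048
  s2: p = 13/65 = 0.2000, -p*log2(p) = 0.4644
  s3: p = 34/65 = 0.5231, -p*log2(p) = 0.4890
  s4: p = 15/65 = 0.2308, -p*log2(p) = 0.4882
H = sum of terms = 1.6464
Rounded to 2 decimals: 1.65

1.65


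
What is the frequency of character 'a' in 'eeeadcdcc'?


Scanning 'eeeadcdcc' for 'a':
  Position 3: 'a' -> MATCH (count: 1)
Total occurrences of 'a': 1

1


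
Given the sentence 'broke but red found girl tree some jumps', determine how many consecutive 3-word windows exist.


Word trigrams from [8] words:
  Trigram 1: (broke but red)
  Trigram 2: (but red found)
  Trigram 3: (red found girl)
  Trigram 4: (found girl tree)
  Trigram 5: (girl tree some)
  Trigram 6: (tree some jumps)
Total word trigrams: 8 - 2 = 6

6


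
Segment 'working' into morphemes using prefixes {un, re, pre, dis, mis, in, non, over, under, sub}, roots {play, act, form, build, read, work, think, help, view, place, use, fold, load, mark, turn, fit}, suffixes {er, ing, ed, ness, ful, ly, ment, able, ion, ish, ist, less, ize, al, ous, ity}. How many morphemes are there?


Segmenting 'working' against the inventory:
  'work' -> root (morpheme 1)
  'ing' -> suffix (morpheme 2)
Total morphemes: 2

2


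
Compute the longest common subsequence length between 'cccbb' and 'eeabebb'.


DP table for LCS of 'cccbb' and 'eeabebb':
       e  e  a  b  e  b  b
    0  0  0  0  0  0  0  0
  c 0  0  0  0  0  0  0  0
  c 0  0  0  0  0  0  0  0
  c 0  0  0  0  0  0  0  0
  b 0  0  0  0  1  1  1  1
  b 0  0  0  0  1  1  2  2
LCS: 'bb'
LCS length = 2

2


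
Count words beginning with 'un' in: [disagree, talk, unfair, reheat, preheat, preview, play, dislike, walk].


Checking each word for prefix 'un':
  'disagree' -> no (count: 0)
  'talk' -> no (count: 0)
  'unfair' -> YES, starts with 'un' (count: 1)
  'reheat' -> no (count: 1)
  'preheat' -> no (count: 1)
  'preview' -> no (count: 1)
  'play' -> no (count: 1)
  'dislike' -> no (count: 1)
  'walk' -> no (count: 1)
Total with prefix 'un': 1

1


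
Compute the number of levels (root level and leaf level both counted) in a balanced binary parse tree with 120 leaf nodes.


In a balanced binary tree with n leaves the deepest leaf is ceil(log2(n)) edges below the root,
so counting node levels inclusive of root and leaves gives ceil(log2(n)) + 1 levels.
log2(120) = 6.9069
ceil(6.9069) = 7
levels = 7 + 1 = 8

8


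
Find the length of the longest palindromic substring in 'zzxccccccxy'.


Scanning 'zzxccccccxy' for palindromic substrings.
Substring at positions 2-9: 'xccccccx'.
Check: reverse('xccccccx') = 'xccccccx' -> palindrome confirmed.
Neighbouring characters ('z' / 'y') break symmetry, so it cannot extend further.
No longer palindromic substring exists; longest length = 8

8


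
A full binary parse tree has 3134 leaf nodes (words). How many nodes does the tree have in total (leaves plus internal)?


Leaf nodes (terminals): 3134
Internal nodes = n - 1 = 3134 - 1 = 3133
Total = leaves + internal = 3134 + 3133 = 6267

6267


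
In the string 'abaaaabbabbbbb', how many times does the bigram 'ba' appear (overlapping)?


Scanning 'abaaaabbabbbbb' for bigram 'ba':
  Position 0: 'ab' -> no
  Position 1: 'ba' -> MATCH
  Position 2: 'aa' -> no
  Position 3: 'aa' -> no
  Position 4: 'aa' -> no
  Position 5: 'ab' -> no
  Position 6: 'bb' -> no
  Position 7: 'ba' -> MATCH
  Position 8: 'ab' -> no
  Position 9: 'bb' -> no
  Position 10: 'bb' -> no
  Position 11: 'bb' -> no
  Position 12: 'bb' -> no
Total matches: 2

2


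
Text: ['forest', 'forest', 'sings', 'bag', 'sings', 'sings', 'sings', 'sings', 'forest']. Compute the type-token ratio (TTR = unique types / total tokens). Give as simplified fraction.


Tokens: 9
Unique types: ('bag', 'forest', 'sings') = 3
TTR = 3/9
Simplify: divide both by 3 -> 1/3
TTR = 1/3

1/3


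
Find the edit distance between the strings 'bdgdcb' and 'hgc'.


Building DP table for s1='bdgdcb' (len 6) and s2='hgc' (len 3):
       h  g  c
    0  1  2  3
  b 1  1  2  3
  d 2  2  2  3
  g 3  3  2  3
  d 4  4  3  3
  c 5  5  4  3
  b 6  6  5  4
Edit distance = dp[6][3] = 4

4


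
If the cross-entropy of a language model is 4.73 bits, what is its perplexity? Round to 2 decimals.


Perplexity formula: PP = 2^H
H = 4.73
PP = 2^4.73
Decompose: 2^4.73 = 2^4 * 2^0.73
2^4 = 16, 2^0.73 ~ 1.6586391
PP ~ 16 * 1.6586391 = 26.5382256
Rounded to 2 decimals: 26.54

26.54


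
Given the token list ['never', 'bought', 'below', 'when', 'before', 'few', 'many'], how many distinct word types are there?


Listing all tokens and tracking unique types:
  Token 1: 'never' -> NEW (unique so far: 1)
  Token 2: 'bought' -> NEW (unique so far: 2)
  Token 3: 'below' -> NEW (unique so far: 3)
  Token 4: 'when' -> NEW (unique so far: 4)
  Token 5: 'before' -> NEW (unique so far: 5)
  Token 6: 'few' -> NEW (unique so far: 6)
  Token 7: 'many' -> NEW (unique so far: 7)
Unique types: ('before', 'below', 'bought', 'few', 'many', 'never', 'when')
Vocabulary size: 7

7


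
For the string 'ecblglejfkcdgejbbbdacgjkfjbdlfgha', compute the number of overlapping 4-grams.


String 'ecblglejfkcdgejbbbdacgjkfjbdlfgha' has length L = 33.
Number of overlapping n-grams = L - n + 1
Substituting: 33 - 4 + 1 = 30

30


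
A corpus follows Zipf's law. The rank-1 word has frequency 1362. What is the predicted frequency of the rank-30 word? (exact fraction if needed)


Zipf's law: freq(rank) = f1 / rank
f1 = 1362, rank = 30
freq = 1362 / 30
GCD(1362, 30) = 6
Simplified: 227/5

227/5


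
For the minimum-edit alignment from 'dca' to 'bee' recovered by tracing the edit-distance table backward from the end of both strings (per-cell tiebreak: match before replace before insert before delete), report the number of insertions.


Edit distance = 3. Backtracking from cell (3, 3) with preference match > replace > insert > delete,
then listing the resulting alignment 'dca' -> 'bee' left to right:
  Step 1: replace d->b
  Step 2: replace c->e
  Step 3: replace a->e
Total insertions: 0

0


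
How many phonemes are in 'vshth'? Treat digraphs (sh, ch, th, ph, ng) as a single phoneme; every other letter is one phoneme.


Parsing 'vshth' greedily, digraphs first:
  'v' -> consonant phoneme (phonemes so far: 1)
  'sh' -> digraph (1 consonant phoneme) (phonemes so far: 2)
  'th' -> digraph (1 consonant phoneme) (phonemes so far: 3)
Total phonemes: 3

3


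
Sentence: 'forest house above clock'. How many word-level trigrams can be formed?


Word trigrams from [4] words:
  Trigram 1: (forest house above)
  Trigram 2: (house above clock)
Total word trigrams: 4 - 2 = 2

2


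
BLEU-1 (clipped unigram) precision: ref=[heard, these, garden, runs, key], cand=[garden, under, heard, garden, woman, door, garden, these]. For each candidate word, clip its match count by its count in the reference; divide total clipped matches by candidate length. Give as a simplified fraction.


Reference word counts: {'garden': 1, 'heard': 1, 'key': 1, 'runs': 1, 'these': 1}
Checking each candidate word (with clipping):
  'garden' -> in reference (ref count 1, used 1/1) -> match (matches: 1)
  'under' -> not in reference -> no match (matches: 1)
  'heard' -> in reference (ref count 1, used 1/1) -> match (matches: 2)
  'garden' -> ref count 1 already used up (1/1) -> clipped, no match (matches: 2)
  'woman' -> not in reference -> no match (matches: 2)
  'door' -> not in reference -> no match (matches: 2)
  'garden' -> ref count 1 already used up (1/1) -> clipped, no match (matches: 2)
  'these' -> in reference (ref count 1, used 1/1) -> match (matches: 3)
Clipped matches: 3, Candidate length: 8
Precision = 3/8

3/8


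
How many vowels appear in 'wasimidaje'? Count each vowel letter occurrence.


Scanning each character of 'wasimidaje':
  Position 1: 'w' -> consonant (running count: 0)
  Position 2: 'a' -> vowel (running count: 1)
  Position 3: 's' -> consonant (running count: 1)
  Position 4: 'i' -> vowel (running count: 2)
  Position 5: 'm' -> consonant (running count: 2)
  Position 6: 'i' -> vowel (running count: 3)
  Position 7: 'd' -> consonant (running count: 3)
  Position 8: 'a' -> vowel (running count: 4)
  Position 9: 'j' -> consonant (running count: 4)
  Position 10: 'e' -> vowel (running count: 5)
Total vowels: 5

5


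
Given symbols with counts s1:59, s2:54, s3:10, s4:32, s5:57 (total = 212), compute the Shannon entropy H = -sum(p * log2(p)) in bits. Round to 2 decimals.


Computing entropy H = -sum(p_i * log2(p_i)):
  s1: p = 59/212 = 0.2783, -p*log2(p) = 0.5135
  s2: p = 54/212 = 0.2547, -p*log2(p) = 0.5026
  s3: p = 10/212 = 0.0472, -p*log2(p) = 0.2078
  s4: p = 32/212 = 0.1509, -p*log2(p) = 0.4118
  s5: p = 57/212 = 0.2689, -p*log2(p) = 0.5095
H = sum of terms = 2.1452
Rounded to 2 decimals: 2.15

2.15


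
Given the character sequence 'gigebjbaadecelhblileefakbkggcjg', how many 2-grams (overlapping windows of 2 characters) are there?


String 'gigebjbaadecelhblileefakbkggcjg' has length L = 31.
Number of overlapping n-grams = L - n + 1
Substituting: 31 - 2 + 1 = 30

30


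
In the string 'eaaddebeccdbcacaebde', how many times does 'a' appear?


Scanning 'eaaddebeccdbcacaebde' for 'a':
  Position 1: 'a' -> MATCH (count: 1)
  Position 2: 'a' -> MATCH (count: 2)
  Position 13: 'a' -> MATCH (count: 3)
  Position 15: 'a' -> MATCH (count: 4)
Total occurrences of 'a': 4

4


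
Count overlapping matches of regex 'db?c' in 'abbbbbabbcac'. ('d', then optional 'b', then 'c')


Pattern: db?c means 'd', then optional 'b', then 'c'.
Scanning 'abbbbbabbcac' position-by-position:
  Pos 0: window 'abb' -> no
  Pos 1: window 'bbb' -> no
  Pos 2: window 'bbb' -> no
  Pos 3: window 'bbb' -> no
  Pos 4: window 'bba' -> no
  Pos 5: window 'bab' -> no
  Pos 6: window 'abb' -> no
  Pos 7: window 'bbc' -> no
  Pos 8: window 'bca' -> no
  Pos 9: window 'cac' -> no
  Pos 10: window 'ac' -> no
  Pos 11: window 'c' -> no
Total matches: 0

0


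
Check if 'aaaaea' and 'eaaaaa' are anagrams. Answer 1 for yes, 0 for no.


Sort characters of 'aaaaea': 'aaaaae'
Sort characters of 'eaaaaa': 'aaaaae'
Sorted forms match -> they ARE anagrams
Result: 1

1


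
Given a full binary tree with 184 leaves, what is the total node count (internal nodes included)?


Leaf nodes (terminals): 184
Internal nodes = n - 1 = 184 - 1 = 183
Total = leaves + internal = 184 + 183 = 367

367


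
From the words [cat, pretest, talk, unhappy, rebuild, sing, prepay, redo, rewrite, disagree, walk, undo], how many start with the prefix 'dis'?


Checking each word for prefix 'dis':
  'cat' -> no (count: 0)
  'pretest' -> no (count: 0)
  'talk' -> no (count: 0)
  'unhappy' -> no (count: 0)
  'rebuild' -> no (count: 0)
  'sing' -> no (count: 0)
  'prepay' -> no (count: 0)
  'redo' -> no (count: 0)
  'rewrite' -> no (count: 0)
  'disagree' -> YES, starts with 'dis' (count: 1)
  'walk' -> no (count: 1)
  'undo' -> no (count: 1)
Total with prefix 'dis': 1

1


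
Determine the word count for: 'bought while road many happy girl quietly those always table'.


Counting words by splitting on spaces:
  Word 1: 'bought'
  Word 2: 'while'
  Word 3: 'road'
  Word 4: 'many'
  Word 5: 'happy'
  Word 6: 'girl'
  Word 7: 'quietly'
  Word 8: 'those'
  Word 9: 'always'
  Word 10: 'table'
Total words: 10

10


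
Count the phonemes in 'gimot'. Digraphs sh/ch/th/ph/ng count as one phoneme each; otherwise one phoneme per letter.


Parsing 'gimot' greedily, digraphs first:
  'g' -> consonant phoneme (phonemes so far: 1)
  'i' -> vowel phoneme (phonemes so far: 2)
  'm' -> consonant phoneme (phonemes so far: 3)
  'o' -> vowel phoneme (phonemes so far: 4)
  't' -> consonant phoneme (phonemes so far: 5)
Total phonemes: 5

5


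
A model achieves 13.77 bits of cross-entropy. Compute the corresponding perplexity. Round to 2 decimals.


Perplexity formula: PP = 2^H
H = 13.77
PP = 2^13.77
Decompose: 2^13.77 = 2^13 * 2^0.77
2^13 = 8192, 2^0.77 ~ 1.7052698
PP ~ 8192 * 1.7052698 = 13969.5702016
Rounded to 2 decimals: 13969.57

13969.57


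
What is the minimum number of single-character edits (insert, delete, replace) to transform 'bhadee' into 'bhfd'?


Building DP table for s1='bhadee' (len 6) and s2='bhfd' (len 4):
       b  h  f  d
    0  1  2  3  4
  b 1  0  1  2  3
  h 2  1  0  1  2
  a 3  2  1  1  2
  d 4  3  2  2  1
  e 5  4  3  3  2
  e 6  5  4  4  3
Edit distance = dp[6][4] = 3

3


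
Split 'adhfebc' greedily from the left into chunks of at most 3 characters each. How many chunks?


'adhfebc' has 7 characters.
Chunking with max size 3:
  Chunk 1: 'adh' (positions 0-2)
  Chunk 2: 'feb' (positions 3-5)
  Chunk 3: 'c' (positions 6-6)
Total chunks: ceil(7 / 3) = 3

3


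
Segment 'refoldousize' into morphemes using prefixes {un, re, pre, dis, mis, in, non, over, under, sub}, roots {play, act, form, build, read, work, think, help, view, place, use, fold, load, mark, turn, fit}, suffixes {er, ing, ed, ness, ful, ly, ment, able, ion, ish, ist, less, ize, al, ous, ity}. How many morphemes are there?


Segmenting 'refoldousize' against the inventory:
  're' -> prefix (morpheme 1)
  'fold' -> root (morpheme 2)
  'ous' -> suffix (morpheme 3)
  'ize' -> suffix (morpheme 4)
Total morphemes: 4

4


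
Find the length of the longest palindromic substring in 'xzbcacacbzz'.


Scanning 'xzbcacacbzz' for palindromic substrings.
Substring at positions 1-9: 'zbcacacbz'.
Check: reverse('zbcacacbz') = 'zbcacacbz' -> palindrome confirmed.
Neighbouring characters ('x' / 'z') break symmetry, so it cannot extend further.
No longer palindromic substring exists; longest length = 9

9


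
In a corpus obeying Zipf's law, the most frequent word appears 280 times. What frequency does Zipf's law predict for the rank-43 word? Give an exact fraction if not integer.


Zipf's law: freq(rank) = f1 / rank
f1 = 280, rank = 43
freq = 280 / 43
GCD(280, 43) = 1
Simplified: 280/43

280/43


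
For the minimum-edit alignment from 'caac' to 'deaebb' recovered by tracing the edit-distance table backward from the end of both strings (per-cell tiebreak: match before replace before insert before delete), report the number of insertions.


Edit distance = 5. Backtracking from cell (4, 6) with preference match > replace > insert > delete,
then listing the resulting alignment 'caac' -> 'deaebb' left to right:
  Step 1: insert 'd' [insertion #1]
  Step 2: replace c->e
  Step 3: keep 'a'
  Step 4: insert 'e' [insertion #2]
  Step 5: replace a->b
  Step 6: replace c->b
Total insertions: 2

2


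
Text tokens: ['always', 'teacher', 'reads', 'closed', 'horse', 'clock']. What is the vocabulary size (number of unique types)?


Listing all tokens and tracking unique types:
  Token 1: 'always' -> NEW (unique so far: 1)
  Token 2: 'teacher' -> NEW (unique so far: 2)
  Token 3: 'reads' -> NEW (unique so far: 3)
  Token 4: 'closed' -> NEW (unique so far: 4)
  Token 5: 'horse' -> NEW (unique so far: 5)
  Token 6: 'clock' -> NEW (unique so far: 6)
Unique types: ('always', 'clock', 'closed', 'horse', 'reads', 'teacher')
Vocabulary size: 6

6


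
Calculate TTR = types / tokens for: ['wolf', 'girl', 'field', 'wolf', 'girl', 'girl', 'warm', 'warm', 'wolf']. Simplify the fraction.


Tokens: 9
Unique types: ('field', 'girl', 'warm', 'wolf') = 4
TTR = 4/9
Already in lowest terms.

4/9


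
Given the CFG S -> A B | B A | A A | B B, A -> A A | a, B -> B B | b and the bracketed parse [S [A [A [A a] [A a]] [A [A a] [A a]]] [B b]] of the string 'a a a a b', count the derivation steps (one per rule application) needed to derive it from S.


Every bracketed nonterminal node [X ...] in the tree is produced by exactly one rule application.
Reading the tree off as a leftmost derivation:
  Step 1: S  =>  A B   (applied S -> A B)
  Step 2: A B  =>  A A B   (applied A -> A A)
  Step 3: A A B  =>  A A A B   (applied A -> A A)
  Step 4: A A A B  =>  a A A B   (applied A -> a)
  Step 5: a A A B  =>  a a A B   (applied A -> a)
  Step 6: a a A B  =>  a a A A B   (applied A -> A A)
  Step 7: a a A A B  =>  a a a A B   (applied A -> a)
  Step 8: a a a A B  =>  a a a a B   (applied A -> a)
  Step 9: a a a a B  =>  a a a a b   (applied B -> b)
Final yield: a a a a b
Total rewrite steps: 9

9


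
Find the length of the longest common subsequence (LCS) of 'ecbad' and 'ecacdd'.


DP table for LCS of 'ecbad' and 'ecacdd':
       e  c  a  c  d  d
    0  0  0  0  0  0  0
  e 0  1  1  1  1  1  1
  c 0  1  2  2  2  2  2
  b 0  1  2  2  2  2  2
  a 0  1  2  3  3  3  3
  d 0  1  2  3  3  4  4
LCS: 'ecad'
LCS length = 4

4


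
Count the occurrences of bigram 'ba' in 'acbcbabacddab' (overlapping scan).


Scanning 'acbcbabacddab' for bigram 'ba':
  Position 0: 'ac' -> no
  Position 1: 'cb' -> no
  Position 2: 'bc' -> no
  Position 3: 'cb' -> no
  Position 4: 'ba' -> MATCH
  Position 5: 'ab' -> no
  Position 6: 'ba' -> MATCH
  Position 7: 'ac' -> no
  Position 8: 'cd' -> no
  Position 9: 'dd' -> no
  Position 10: 'da' -> no
  Position 11: 'ab' -> no
Total matches: 2

2


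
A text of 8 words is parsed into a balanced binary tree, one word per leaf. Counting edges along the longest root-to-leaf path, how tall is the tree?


In a balanced binary tree with n leaves the deepest leaf is ceil(log2(n)) edges below the root.
log2(8) = 3.0000
ceil(3.0000) = 3
height (edges) = 3

3


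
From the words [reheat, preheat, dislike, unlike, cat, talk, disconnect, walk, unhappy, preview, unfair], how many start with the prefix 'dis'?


Checking each word for prefix 'dis':
  'reheat' -> no (count: 0)
  'preheat' -> no (count: 0)
  'dislike' -> YES, starts with 'dis' (count: 1)
  'unlike' -> no (count: 1)
  'cat' -> no (count: 1)
  'talk' -> no (count: 1)
  'disconnect' -> YES, starts with 'dis' (count: 2)
  'walk' -> no (count: 2)
  'unhappy' -> no (count: 2)
  'preview' -> no (count: 2)
  'unfair' -> no (count: 2)
Total with prefix 'dis': 2

2


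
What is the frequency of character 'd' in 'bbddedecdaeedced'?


Scanning 'bbddedecdaeedced' for 'd':
  Position 2: 'd' -> MATCH (count: 1)
  Position 3: 'd' -> MATCH (count: 2)
  Position 5: 'd' -> MATCH (count: 3)
  Position 8: 'd' -> MATCH (count: 4)
  Position 12: 'd' -> MATCH (count: 5)
  Position 15: 'd' -> MATCH (count: 6)
Total occurrences of 'd': 6

6


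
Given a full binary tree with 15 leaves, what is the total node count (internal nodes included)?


Leaf nodes (terminals): 15
Internal nodes = n - 1 = 15 - 1 = 14
Total = leaves + internal = 15 + 14 = 29

29


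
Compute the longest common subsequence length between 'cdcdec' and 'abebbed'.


DP table for LCS of 'cdcdec' and 'abebbed':
       a  b  e  b  b  e  d
    0  0  0  0  0  0  0  0
  c 0  0  0  0  0  0  0  0
  d 0  0  0  0  0  0  0  1
  c 0  0  0  0  0  0  0  1
  d 0  0  0  0  0  0  0  1
  e 0  0  0  1  1  1  1  1
  c 0  0  0  1  1  1  1  1
LCS: 'd'
LCS length = 1

1


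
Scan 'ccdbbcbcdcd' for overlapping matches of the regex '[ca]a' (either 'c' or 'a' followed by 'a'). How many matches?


Pattern: [ca]a means either 'c' or 'a' followed by 'a'.
Scanning 'ccdbbcbcdcd' position-by-position:
  Pos 0: window 'cc' -> no
  Pos 1: window 'cd' -> no
  Pos 2: window 'db' -> no
  Pos 3: window 'bb' -> no
  Pos 4: window 'bc' -> no
  Pos 5: window 'cb' -> no
  Pos 6: window 'bc' -> no
  Pos 7: window 'cd' -> no
  Pos 8: window 'dc' -> no
  Pos 9: window 'cd' -> no
  Pos 10: window 'd' -> no
Total matches: 0

0


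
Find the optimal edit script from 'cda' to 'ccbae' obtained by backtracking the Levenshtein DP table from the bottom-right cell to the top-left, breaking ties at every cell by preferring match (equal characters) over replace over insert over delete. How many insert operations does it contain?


Edit distance = 3. Backtracking from cell (3, 5) with preference match > replace > insert > delete,
then listing the resulting alignment 'cda' -> 'ccbae' left to right:
  Step 1: insert 'c' [insertion #1]
  Step 2: keep 'c'
  Step 3: replace d->b
  Step 4: keep 'a'
  Step 5: insert 'e' [insertion #2]
Total insertions: 2

2


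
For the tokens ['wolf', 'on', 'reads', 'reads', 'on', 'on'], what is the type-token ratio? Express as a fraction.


Tokens: 6
Unique types: ('on', 'reads', 'wolf') = 3
TTR = 3/6
Simplify: divide both by 3 -> 1/2
TTR = 1/2

1/2


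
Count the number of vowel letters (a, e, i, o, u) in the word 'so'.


Scanning each character of 'so':
  Position 1: 's' -> consonant (running count: 0)
  Position 2: 'o' -> vowel (running count: 1)
Total vowels: 1

1


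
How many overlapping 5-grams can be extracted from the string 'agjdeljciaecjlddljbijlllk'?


String 'agjdeljciaecjlddljbijlllk' has length L = 25.
Number of overlapping n-grams = L - n + 1
Substituting: 25 - 5 + 1 = 21

21


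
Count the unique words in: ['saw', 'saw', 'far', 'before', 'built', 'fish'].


Listing all tokens and tracking unique types:
  Token 1: 'saw' -> NEW (unique so far: 1)
  Token 2: 'saw' -> duplicate (unique so far: 1)
  Token 3: 'far' -> NEW (unique so far: 2)
  Token 4: 'before' -> NEW (unique so far: 3)
  Token 5: 'built' -> NEW (unique so far: 4)
  Token 6: 'fish' -> NEW (unique so far: 5)
Unique types: ('before', 'built', 'far', 'fish', 'saw')
Vocabulary size: 5

5


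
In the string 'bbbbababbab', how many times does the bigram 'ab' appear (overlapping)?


Scanning 'bbbbababbab' for bigram 'ab':
  Position 0: 'bb' -> no
  Position 1: 'bb' -> no
  Position 2: 'bb' -> no
  Position 3: 'ba' -> no
  Position 4: 'ab' -> MATCH
  Position 5: 'ba' -> no
  Position 6: 'ab' -> MATCH
  Position 7: 'bb' -> no
  Position 8: 'ba' -> no
  Position 9: 'ab' -> MATCH
Total matches: 3

3
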